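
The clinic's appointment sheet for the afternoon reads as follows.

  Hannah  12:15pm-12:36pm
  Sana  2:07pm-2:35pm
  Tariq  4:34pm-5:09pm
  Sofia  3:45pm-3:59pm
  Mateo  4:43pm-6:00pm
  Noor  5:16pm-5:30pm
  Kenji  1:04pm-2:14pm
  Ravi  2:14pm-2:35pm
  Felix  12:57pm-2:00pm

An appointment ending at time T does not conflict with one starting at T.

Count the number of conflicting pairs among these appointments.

5

Two intervals overlap when each starts before the other ends.
Sorted by start: Hannah, Felix, Kenji, Sana, Ravi, Sofia, Tariq, Mateo, Noor.
Felix starts after Hannah ends — done with Hannah.
Kenji starts before Felix ends → Felix and Kenji overlap.
Sana starts after Felix ends — done with Felix.
Sana starts before Kenji ends → Kenji and Sana overlap.
Ravi starts exactly when Kenji ends (back-to-back, no overlap) — done with Kenji.
Ravi starts before Sana ends → Sana and Ravi overlap.
Sofia starts after Sana ends — done with Sana.
Sofia starts after Ravi ends — done with Ravi.
Tariq starts after Sofia ends — done with Sofia.
Mateo starts before Tariq ends → Tariq and Mateo overlap.
Noor starts after Tariq ends.
Noor starts before Mateo ends → Mateo and Noor overlap.
Overlapping pairs: Felix & Kenji, Kenji & Sana, Mateo & Noor, Mateo & Tariq, Ravi & Sana — 5 in total.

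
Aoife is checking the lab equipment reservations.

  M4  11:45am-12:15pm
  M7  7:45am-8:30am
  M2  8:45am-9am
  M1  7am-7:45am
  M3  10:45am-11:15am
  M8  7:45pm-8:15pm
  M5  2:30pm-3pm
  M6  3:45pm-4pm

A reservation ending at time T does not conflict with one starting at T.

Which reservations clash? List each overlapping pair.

no conflicts

Sorted by start: M1, M7, M2, M3, M4, M5, M6, M8.
M7 starts exactly when M1 ends (back-to-back, no overlap), so nothing later overlaps M1 either.
M2 starts after M7 ends, so nothing later overlaps M7 either.
M3 starts after M2 ends, so nothing later overlaps M2 either.
M4 starts after M3 ends, so nothing later overlaps M3 either.
M5 starts after M4 ends, so nothing later overlaps M4 either.
M6 starts after M5 ends, so nothing later overlaps M5 either.
M8 starts after M6 ends.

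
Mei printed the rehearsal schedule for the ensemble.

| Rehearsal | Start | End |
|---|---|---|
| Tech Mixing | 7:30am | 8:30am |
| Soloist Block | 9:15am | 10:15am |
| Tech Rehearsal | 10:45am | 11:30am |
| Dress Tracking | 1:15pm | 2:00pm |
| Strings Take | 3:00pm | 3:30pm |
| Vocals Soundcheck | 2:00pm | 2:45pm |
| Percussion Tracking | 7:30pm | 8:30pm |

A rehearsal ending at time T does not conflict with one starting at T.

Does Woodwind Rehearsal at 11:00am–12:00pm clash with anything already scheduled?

Yes — it overlaps Tech Rehearsal

Tech Mixing: ends 8:30am at or before Woodwind Rehearsal starts 11:00am → clear.
Soloist Block: ends 10:15am at or before Woodwind Rehearsal starts 11:00am → clear.
Tech Rehearsal: starts 10:45am before Woodwind Rehearsal ends 12:00pm, and ends 11:30am after Woodwind Rehearsal starts 11:00am → overlap.
Dress Tracking: starts 1:15pm at or after Woodwind Rehearsal ends 12:00pm → clear.
Vocals Soundcheck: starts 2:00pm at or after Woodwind Rehearsal ends 12:00pm → clear.
Strings Take: starts 3:00pm at or after Woodwind Rehearsal ends 12:00pm → clear.
Percussion Tracking: starts 7:30pm at or after Woodwind Rehearsal ends 12:00pm → clear.
Woodwind Rehearsal overlaps Tech Rehearsal.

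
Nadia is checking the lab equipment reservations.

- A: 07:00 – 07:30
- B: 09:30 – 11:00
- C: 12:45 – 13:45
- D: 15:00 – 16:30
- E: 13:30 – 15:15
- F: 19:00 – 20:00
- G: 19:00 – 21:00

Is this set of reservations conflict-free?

No

Two intervals overlap when each starts before the other ends.
Sorted by start: A, B, C, E, D, F, G.
B starts after A ends — done with A.
C starts after B ends — done with B.
E starts before C ends → C and E overlap.
That's a conflict, so the schedule is not conflict-free.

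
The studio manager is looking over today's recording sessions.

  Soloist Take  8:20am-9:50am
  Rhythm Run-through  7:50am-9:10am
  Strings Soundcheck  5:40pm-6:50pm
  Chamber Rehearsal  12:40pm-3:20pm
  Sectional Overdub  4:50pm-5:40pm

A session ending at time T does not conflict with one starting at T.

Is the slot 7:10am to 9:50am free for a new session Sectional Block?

No — it overlaps Rhythm Run-through, Soloist Take

Rhythm Run-through: starts 7:50am before Sectional Block ends 9:50am, and ends 9:10am after Sectional Block starts 7:10am → overlap.
Soloist Take: starts 8:20am before Sectional Block ends 9:50am, and ends 9:50am after Sectional Block starts 7:10am → overlap.
Chamber Rehearsal: starts 12:40pm at or after Sectional Block ends 9:50am → clear.
Sectional Overdub: starts 4:50pm at or after Sectional Block ends 9:50am → clear.
Strings Soundcheck: starts 5:40pm at or after Sectional Block ends 9:50am → clear.
Sectional Block overlaps Soloist Take, Rhythm Run-through.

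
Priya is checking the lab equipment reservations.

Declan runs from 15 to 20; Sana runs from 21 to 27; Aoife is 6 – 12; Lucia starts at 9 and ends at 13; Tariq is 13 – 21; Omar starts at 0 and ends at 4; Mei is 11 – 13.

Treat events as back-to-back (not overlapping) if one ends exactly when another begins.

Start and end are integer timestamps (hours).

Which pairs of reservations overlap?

Aoife & Lucia, Aoife & Mei, Declan & Tariq, Lucia & Mei

Two intervals overlap when each starts before the other ends.
Sorted by start: Omar, Aoife, Lucia, Mei, Tariq, Declan, Sana.
Aoife starts after Omar ends, so nothing later overlaps Omar either.
Lucia starts before Aoife ends → Aoife and Lucia overlap.
Mei starts before Aoife ends → Aoife and Mei overlap.
Tariq starts after Aoife ends, so nothing later overlaps Aoife either.
Mei starts before Lucia ends → Lucia and Mei overlap.
Tariq starts exactly when Lucia ends (back-to-back, no overlap), so nothing later overlaps Lucia either.
Tariq starts exactly when Mei ends (back-to-back, no overlap), so nothing later overlaps Mei either.
Declan starts before Tariq ends → Tariq and Declan overlap.
Sana starts exactly when Tariq ends (back-to-back, no overlap).
Sana starts after Declan ends.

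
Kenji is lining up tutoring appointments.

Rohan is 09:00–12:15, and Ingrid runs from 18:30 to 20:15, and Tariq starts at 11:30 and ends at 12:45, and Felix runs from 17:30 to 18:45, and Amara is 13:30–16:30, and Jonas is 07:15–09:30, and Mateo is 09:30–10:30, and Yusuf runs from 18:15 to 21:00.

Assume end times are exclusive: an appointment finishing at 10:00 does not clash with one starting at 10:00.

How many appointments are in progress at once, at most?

Sweep the timeline, counting +1 at each start and −1 at each end (ends before starts at a tie):
07:15 start Jonas → 1
09:00 start Rohan → 2
09:30 end Jonas → 1
09:30 start Mateo → 2
10:30 end Mateo → 1
11:30 start Tariq → 2
12:15 end Rohan → 1
12:45 end Tariq → 0
13:30 start Amara → 1
16:30 end Amara → 0
17:30 start Felix → 1
18:15 start Yusuf → 2
18:30 start Ingrid → 3
18:45 end Felix → 2
20:15 end Ingrid → 1
21:00 end Yusuf → 0
Peak is 3, at 18:30 (Felix, Ingrid, Yusuf).

3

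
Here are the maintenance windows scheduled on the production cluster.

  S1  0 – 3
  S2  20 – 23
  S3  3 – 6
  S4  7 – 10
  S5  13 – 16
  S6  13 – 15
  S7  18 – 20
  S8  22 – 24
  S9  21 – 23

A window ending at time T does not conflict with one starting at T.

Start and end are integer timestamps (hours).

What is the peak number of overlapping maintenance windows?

3

Walk through starts and ends in time order (an end at T is processed before a start at T):
0 start S1 → 1
3 end S1 → 0
3 start S3 → 1
6 end S3 → 0
7 start S4 → 1
10 end S4 → 0
13 start S5 → 1
13 start S6 → 2
15 end S6 → 1
16 end S5 → 0
18 start S7 → 1
20 end S7 → 0
20 start S2 → 1
21 start S9 → 2
22 start S8 → 3
23 end S2 → 2
23 end S9 → 1
24 end S8 → 0
Peak is 3, at 22 (S2, S8, S9).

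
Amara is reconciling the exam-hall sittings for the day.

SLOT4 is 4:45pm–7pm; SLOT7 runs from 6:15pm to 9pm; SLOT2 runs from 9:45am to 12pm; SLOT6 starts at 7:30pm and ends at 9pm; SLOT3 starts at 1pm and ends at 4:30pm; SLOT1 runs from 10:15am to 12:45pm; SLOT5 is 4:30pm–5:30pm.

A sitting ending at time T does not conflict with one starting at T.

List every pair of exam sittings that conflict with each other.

Two intervals overlap when each starts before the other ends.
Sorted by start: SLOT2, SLOT1, SLOT3, SLOT5, SLOT4, SLOT7, SLOT6.
SLOT1 starts before SLOT2 ends → SLOT2 and SLOT1 overlap.
SLOT3 starts after SLOT2 ends, so SLOT2 has no further overlaps.
SLOT3 starts after SLOT1 ends, so SLOT1 has no further overlaps.
SLOT5 starts exactly when SLOT3 ends (back-to-back, no overlap), so SLOT3 has no further overlaps.
SLOT4 starts before SLOT5 ends → SLOT5 and SLOT4 overlap.
SLOT7 starts after SLOT5 ends, so SLOT5 has no further overlaps.
SLOT7 starts before SLOT4 ends → SLOT4 and SLOT7 overlap.
SLOT6 starts after SLOT4 ends.
SLOT6 starts before SLOT7 ends → SLOT7 and SLOT6 overlap.

SLOT1 & SLOT2, SLOT4 & SLOT5, SLOT4 & SLOT7, SLOT6 & SLOT7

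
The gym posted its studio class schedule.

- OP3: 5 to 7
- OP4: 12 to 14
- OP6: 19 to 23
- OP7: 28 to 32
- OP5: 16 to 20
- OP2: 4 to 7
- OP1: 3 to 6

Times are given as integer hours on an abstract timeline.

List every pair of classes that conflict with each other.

OP1 & OP2, OP1 & OP3, OP2 & OP3, OP5 & OP6

Sorted by start: OP1, OP2, OP3, OP4, OP5, OP6, OP7.
OP2 starts before OP1 ends → OP1 and OP2 overlap.
OP3 starts before OP1 ends → OP1 and OP3 overlap.
OP4 starts after OP1 ends; OP1 is clear from here.
OP3 starts before OP2 ends → OP2 and OP3 overlap.
OP4 starts after OP2 ends; OP2 is clear from here.
OP4 starts after OP3 ends; OP3 is clear from here.
OP5 starts after OP4 ends; OP4 is clear from here.
OP6 starts before OP5 ends → OP5 and OP6 overlap.
OP7 starts after OP5 ends.
OP7 starts after OP6 ends.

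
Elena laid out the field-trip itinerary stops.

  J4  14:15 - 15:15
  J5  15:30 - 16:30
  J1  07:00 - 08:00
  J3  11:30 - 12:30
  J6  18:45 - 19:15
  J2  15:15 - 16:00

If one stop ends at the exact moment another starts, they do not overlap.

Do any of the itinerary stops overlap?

Yes

Sorted by start: J1, J3, J4, J2, J5, J6.
J3 starts after J1 ends, so nothing later overlaps J1 either.
J4 starts after J3 ends, so nothing later overlaps J3 either.
J2 starts exactly when J4 ends (back-to-back, no overlap), so nothing later overlaps J4 either.
J5 starts before J2 ends → J2 and J5 overlap.
That's a conflict, so the schedule is not conflict-free.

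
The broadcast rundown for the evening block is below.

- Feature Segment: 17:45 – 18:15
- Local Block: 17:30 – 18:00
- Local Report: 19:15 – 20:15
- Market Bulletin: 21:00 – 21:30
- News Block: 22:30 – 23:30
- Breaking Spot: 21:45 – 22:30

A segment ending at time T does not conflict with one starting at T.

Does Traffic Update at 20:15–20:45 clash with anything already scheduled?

No — it doesn't clash with anything

Local Block: ends 18:00 at or before Traffic Update starts 20:15 → clear.
Feature Segment: ends 18:15 at or before Traffic Update starts 20:15 → clear.
Local Report: ends 20:15 at or before Traffic Update starts 20:15 → clear.
Market Bulletin: starts 21:00 at or after Traffic Update ends 20:45 → clear.
Breaking Spot: starts 21:45 at or after Traffic Update ends 20:45 → clear.
News Block: starts 22:30 at or after Traffic Update ends 20:45 → clear.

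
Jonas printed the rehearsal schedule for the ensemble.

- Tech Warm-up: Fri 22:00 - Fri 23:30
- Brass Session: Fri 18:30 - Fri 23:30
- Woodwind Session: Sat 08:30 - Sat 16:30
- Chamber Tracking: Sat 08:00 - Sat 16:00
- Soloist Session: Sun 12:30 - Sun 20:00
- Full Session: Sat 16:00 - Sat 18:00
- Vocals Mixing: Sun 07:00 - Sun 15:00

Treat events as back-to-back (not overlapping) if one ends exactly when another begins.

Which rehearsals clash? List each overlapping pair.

Brass Session & Tech Warm-up, Chamber Tracking & Woodwind Session, Full Session & Woodwind Session, Soloist Session & Vocals Mixing

Sorted by start: Brass Session, Tech Warm-up, Chamber Tracking, Woodwind Session, Full Session, Vocals Mixing, Soloist Session.
Tech Warm-up starts before Brass Session ends → Brass Session and Tech Warm-up overlap.
Chamber Tracking starts after Brass Session ends, so nothing later overlaps Brass Session either.
Chamber Tracking starts after Tech Warm-up ends, so nothing later overlaps Tech Warm-up either.
Woodwind Session starts before Chamber Tracking ends → Chamber Tracking and Woodwind Session overlap.
Full Session starts exactly when Chamber Tracking ends (back-to-back, no overlap), so nothing later overlaps Chamber Tracking either.
Full Session starts before Woodwind Session ends → Woodwind Session and Full Session overlap.
Vocals Mixing starts after Woodwind Session ends, so nothing later overlaps Woodwind Session either.
Vocals Mixing starts after Full Session ends, so nothing later overlaps Full Session either.
Soloist Session starts before Vocals Mixing ends → Vocals Mixing and Soloist Session overlap.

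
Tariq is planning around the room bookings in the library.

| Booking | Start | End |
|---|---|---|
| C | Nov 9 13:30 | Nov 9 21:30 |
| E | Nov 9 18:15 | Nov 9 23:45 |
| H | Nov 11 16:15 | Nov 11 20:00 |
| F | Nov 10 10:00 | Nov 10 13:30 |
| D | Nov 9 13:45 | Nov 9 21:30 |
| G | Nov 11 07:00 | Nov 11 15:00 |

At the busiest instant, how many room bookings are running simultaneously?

Walk through starts and ends in time order (an end at T is processed before a start at T):
Nov 9 13:30 start C → 1
Nov 9 13:45 start D → 2
Nov 9 18:15 start E → 3
Nov 9 21:30 end C → 2
Nov 9 21:30 end D → 1
Nov 9 23:45 end E → 0
Nov 10 10:00 start F → 1
Nov 10 13:30 end F → 0
Nov 11 07:00 start G → 1
Nov 11 15:00 end G → 0
Nov 11 16:15 start H → 1
Nov 11 20:00 end H → 0
Peak is 3, at Nov 9 18:15 (C, D, E).

3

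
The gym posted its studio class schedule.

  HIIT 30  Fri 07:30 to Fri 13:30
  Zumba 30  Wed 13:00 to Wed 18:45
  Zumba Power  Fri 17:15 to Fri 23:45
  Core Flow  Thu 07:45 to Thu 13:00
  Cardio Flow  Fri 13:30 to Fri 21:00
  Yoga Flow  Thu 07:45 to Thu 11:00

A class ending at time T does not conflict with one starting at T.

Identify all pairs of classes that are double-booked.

Check each pair: they overlap iff neither finishes before the other starts.
Sorted by start: Zumba 30, Core Flow, Yoga Flow, HIIT 30, Cardio Flow, Zumba Power.
Core Flow starts after Zumba 30 ends; Zumba 30 is clear from here.
Yoga Flow starts before Core Flow ends → Core Flow and Yoga Flow overlap.
HIIT 30 starts after Core Flow ends; Core Flow is clear from here.
HIIT 30 starts after Yoga Flow ends; Yoga Flow is clear from here.
Cardio Flow starts exactly when HIIT 30 ends (back-to-back, no overlap); HIIT 30 is clear from here.
Zumba Power starts before Cardio Flow ends → Cardio Flow and Zumba Power overlap.

Cardio Flow & Zumba Power, Core Flow & Yoga Flow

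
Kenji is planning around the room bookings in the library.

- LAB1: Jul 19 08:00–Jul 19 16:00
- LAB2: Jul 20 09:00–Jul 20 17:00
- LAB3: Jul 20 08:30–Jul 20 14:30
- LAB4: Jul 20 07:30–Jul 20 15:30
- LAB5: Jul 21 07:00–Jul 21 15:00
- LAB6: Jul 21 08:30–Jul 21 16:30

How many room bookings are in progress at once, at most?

Walk through starts and ends in time order (an end at T is processed before a start at T):
Jul 19 08:00 start LAB1 → 1
Jul 19 16:00 end LAB1 → 0
Jul 20 07:30 start LAB4 → 1
Jul 20 08:30 start LAB3 → 2
Jul 20 09:00 start LAB2 → 3
Jul 20 14:30 end LAB3 → 2
Jul 20 15:30 end LAB4 → 1
Jul 20 17:00 end LAB2 → 0
Jul 21 07:00 start LAB5 → 1
Jul 21 08:30 start LAB6 → 2
Jul 21 15:00 end LAB5 → 1
Jul 21 16:30 end LAB6 → 0
Peak is 3, at Jul 20 09:00 (LAB2, LAB3, LAB4).

3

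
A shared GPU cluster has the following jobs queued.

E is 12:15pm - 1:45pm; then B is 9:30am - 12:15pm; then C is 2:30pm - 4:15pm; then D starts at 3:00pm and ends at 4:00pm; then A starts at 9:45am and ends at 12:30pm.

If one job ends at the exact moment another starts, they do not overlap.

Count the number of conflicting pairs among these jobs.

Check each pair: they overlap iff neither finishes before the other starts.
Sorted by start: B, A, E, C, D.
A starts before B ends → B and A overlap.
E starts exactly when B ends (back-to-back, no overlap), so B has no further overlaps.
E starts before A ends → A and E overlap.
C starts after A ends, so A has no further overlaps.
C starts after E ends, so E has no further overlaps.
D starts before C ends → C and D overlap.
Overlapping pairs: A & B, A & E, C & D — 3 in total.

3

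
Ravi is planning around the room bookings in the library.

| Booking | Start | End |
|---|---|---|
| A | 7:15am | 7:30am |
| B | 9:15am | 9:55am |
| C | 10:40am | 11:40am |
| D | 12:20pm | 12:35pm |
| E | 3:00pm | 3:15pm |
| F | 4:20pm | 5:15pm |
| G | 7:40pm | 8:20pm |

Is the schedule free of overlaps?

Yes

Check each pair: they overlap iff neither finishes before the other starts.
Sorted by start: A, B, C, D, E, F, G.
B starts after A ends, so A has no further overlaps.
C starts after B ends, so B has no further overlaps.
D starts after C ends, so C has no further overlaps.
E starts after D ends, so D has no further overlaps.
F starts after E ends, so E has no further overlaps.
G starts after F ends.
Every pair is clear; the schedule has no overlaps.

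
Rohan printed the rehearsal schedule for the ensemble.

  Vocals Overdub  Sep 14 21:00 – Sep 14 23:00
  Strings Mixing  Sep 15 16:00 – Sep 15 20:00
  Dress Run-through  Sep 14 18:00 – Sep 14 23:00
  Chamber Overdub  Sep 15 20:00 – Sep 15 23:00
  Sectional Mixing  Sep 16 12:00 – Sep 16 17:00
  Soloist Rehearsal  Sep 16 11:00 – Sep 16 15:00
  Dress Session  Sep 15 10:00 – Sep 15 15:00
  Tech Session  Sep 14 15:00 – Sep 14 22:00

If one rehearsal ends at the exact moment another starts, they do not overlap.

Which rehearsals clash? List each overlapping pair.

Sorted by start: Tech Session, Dress Run-through, Vocals Overdub, Dress Session, Strings Mixing, Chamber Overdub, Soloist Rehearsal, Sectional Mixing.
Dress Run-through starts before Tech Session ends → Tech Session and Dress Run-through overlap.
Vocals Overdub starts before Tech Session ends → Tech Session and Vocals Overdub overlap.
Dress Session starts after Tech Session ends; Tech Session is clear from here.
Vocals Overdub starts before Dress Run-through ends → Dress Run-through and Vocals Overdub overlap.
Dress Session starts after Dress Run-through ends; Dress Run-through is clear from here.
Dress Session starts after Vocals Overdub ends; Vocals Overdub is clear from here.
Strings Mixing starts after Dress Session ends; Dress Session is clear from here.
Chamber Overdub starts exactly when Strings Mixing ends (back-to-back, no overlap); Strings Mixing is clear from here.
Soloist Rehearsal starts after Chamber Overdub ends; Chamber Overdub is clear from here.
Sectional Mixing starts before Soloist Rehearsal ends → Soloist Rehearsal and Sectional Mixing overlap.

Dress Run-through & Tech Session, Dress Run-through & Vocals Overdub, Sectional Mixing & Soloist Rehearsal, Tech Session & Vocals Overdub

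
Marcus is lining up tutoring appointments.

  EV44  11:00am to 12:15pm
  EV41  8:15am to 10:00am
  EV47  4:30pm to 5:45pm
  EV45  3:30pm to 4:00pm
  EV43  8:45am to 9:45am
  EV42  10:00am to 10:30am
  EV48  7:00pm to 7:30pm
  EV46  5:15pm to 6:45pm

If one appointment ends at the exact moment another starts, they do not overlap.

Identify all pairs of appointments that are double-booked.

Check each pair: they overlap iff neither finishes before the other starts.
Sorted by start: EV41, EV43, EV42, EV44, EV45, EV47, EV46, EV48.
EV43 starts before EV41 ends → EV41 and EV43 overlap.
EV42 starts exactly when EV41 ends (back-to-back, no overlap); EV41 is clear from here.
EV42 starts after EV43 ends; EV43 is clear from here.
EV44 starts after EV42 ends; EV42 is clear from here.
EV45 starts after EV44 ends; EV44 is clear from here.
EV47 starts after EV45 ends; EV45 is clear from here.
EV46 starts before EV47 ends → EV47 and EV46 overlap.
EV48 starts after EV47 ends.
EV48 starts after EV46 ends.

EV41 & EV43, EV46 & EV47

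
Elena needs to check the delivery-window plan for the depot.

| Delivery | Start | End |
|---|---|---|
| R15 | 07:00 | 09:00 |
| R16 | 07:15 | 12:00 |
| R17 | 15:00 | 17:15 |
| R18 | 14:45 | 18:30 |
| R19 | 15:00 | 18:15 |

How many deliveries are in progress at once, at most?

3

Walk through starts and ends in time order (an end at T is processed before a start at T):
07:00 start R15 → 1
07:15 start R16 → 2
09:00 end R15 → 1
12:00 end R16 → 0
14:45 start R18 → 1
15:00 start R17 → 2
15:00 start R19 → 3
17:15 end R17 → 2
18:15 end R19 → 1
18:30 end R18 → 0
Peak is 3, at 15:00 (R17, R18, R19).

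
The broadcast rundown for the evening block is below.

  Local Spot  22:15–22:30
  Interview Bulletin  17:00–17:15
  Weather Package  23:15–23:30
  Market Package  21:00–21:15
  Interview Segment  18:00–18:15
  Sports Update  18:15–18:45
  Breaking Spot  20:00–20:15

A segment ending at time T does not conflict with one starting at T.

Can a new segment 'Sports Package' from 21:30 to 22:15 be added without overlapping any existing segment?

Interview Bulletin: ends 17:15 at or before Sports Package starts 21:30 → clear.
Interview Segment: ends 18:15 at or before Sports Package starts 21:30 → clear.
Sports Update: ends 18:45 at or before Sports Package starts 21:30 → clear.
Breaking Spot: ends 20:15 at or before Sports Package starts 21:30 → clear.
Market Package: ends 21:15 at or before Sports Package starts 21:30 → clear.
Local Spot: starts 22:15 at or after Sports Package ends 22:15 → clear.
Weather Package: starts 23:15 at or after Sports Package ends 22:15 → clear.

Yes — the slot is free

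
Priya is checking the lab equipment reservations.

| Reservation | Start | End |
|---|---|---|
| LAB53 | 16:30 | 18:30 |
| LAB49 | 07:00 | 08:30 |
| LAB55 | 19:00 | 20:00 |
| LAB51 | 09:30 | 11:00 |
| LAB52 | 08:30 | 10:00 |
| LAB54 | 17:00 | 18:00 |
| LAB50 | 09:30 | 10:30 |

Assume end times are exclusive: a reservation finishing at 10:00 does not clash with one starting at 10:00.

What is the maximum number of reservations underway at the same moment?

Sort all start/end points and keep a running count:
07:00 start LAB49 → 1
08:30 end LAB49 → 0
08:30 start LAB52 → 1
09:30 start LAB50 → 2
09:30 start LAB51 → 3
10:00 end LAB52 → 2
10:30 end LAB50 → 1
11:00 end LAB51 → 0
16:30 start LAB53 → 1
17:00 start LAB54 → 2
18:00 end LAB54 → 1
18:30 end LAB53 → 0
19:00 start LAB55 → 1
20:00 end LAB55 → 0
Peak is 3, at 09:30 (LAB50, LAB51, LAB52).

3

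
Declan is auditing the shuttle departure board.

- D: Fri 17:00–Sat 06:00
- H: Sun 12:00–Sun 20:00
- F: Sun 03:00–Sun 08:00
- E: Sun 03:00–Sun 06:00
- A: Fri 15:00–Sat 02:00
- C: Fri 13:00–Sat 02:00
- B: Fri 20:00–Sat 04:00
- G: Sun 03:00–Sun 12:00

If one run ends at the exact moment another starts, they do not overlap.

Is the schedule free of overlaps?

No

Sorted by start: C, A, D, B, E, F, G, H.
A starts before C ends → C and A overlap.
That's a conflict, so the schedule is not conflict-free.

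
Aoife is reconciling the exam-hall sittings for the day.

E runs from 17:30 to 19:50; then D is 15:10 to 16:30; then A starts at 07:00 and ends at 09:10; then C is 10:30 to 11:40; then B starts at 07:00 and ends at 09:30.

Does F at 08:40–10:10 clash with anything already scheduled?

A: starts 07:00 before F ends 10:10, and ends 09:10 after F starts 08:40 → overlap.
B: starts 07:00 before F ends 10:10, and ends 09:30 after F starts 08:40 → overlap.
C: starts 10:30 at or after F ends 10:10 → clear.
D: starts 15:10 at or after F ends 10:10 → clear.
E: starts 17:30 at or after F ends 10:10 → clear.
F overlaps A, B.

Yes — it overlaps A, B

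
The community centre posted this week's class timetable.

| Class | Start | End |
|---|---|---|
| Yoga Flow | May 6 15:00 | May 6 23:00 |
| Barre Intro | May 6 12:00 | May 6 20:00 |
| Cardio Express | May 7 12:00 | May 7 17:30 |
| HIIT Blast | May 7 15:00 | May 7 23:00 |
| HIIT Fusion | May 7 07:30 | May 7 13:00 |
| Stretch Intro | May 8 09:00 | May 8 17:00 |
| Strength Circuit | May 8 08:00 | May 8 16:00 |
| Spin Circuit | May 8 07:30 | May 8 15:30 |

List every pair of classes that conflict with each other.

Check each pair: they overlap iff neither finishes before the other starts.
Sorted by start: Barre Intro, Yoga Flow, HIIT Fusion, Cardio Express, HIIT Blast, Spin Circuit, Strength Circuit, Stretch Intro.
Yoga Flow starts before Barre Intro ends → Barre Intro and Yoga Flow overlap.
HIIT Fusion starts after Barre Intro ends, so Barre Intro has no further overlaps.
HIIT Fusion starts after Yoga Flow ends, so Yoga Flow has no further overlaps.
Cardio Express starts before HIIT Fusion ends → HIIT Fusion and Cardio Express overlap.
HIIT Blast starts after HIIT Fusion ends, so HIIT Fusion has no further overlaps.
HIIT Blast starts before Cardio Express ends → Cardio Express and HIIT Blast overlap.
Spin Circuit starts after Cardio Express ends, so Cardio Express has no further overlaps.
Spin Circuit starts after HIIT Blast ends, so HIIT Blast has no further overlaps.
Strength Circuit starts before Spin Circuit ends → Spin Circuit and Strength Circuit overlap.
Stretch Intro starts before Spin Circuit ends → Spin Circuit and Stretch Intro overlap.
Stretch Intro starts before Strength Circuit ends → Strength Circuit and Stretch Intro overlap.

Barre Intro & Yoga Flow, Cardio Express & HIIT Blast, Cardio Express & HIIT Fusion, Spin Circuit & Strength Circuit, Spin Circuit & Stretch Intro, Strength Circuit & Stretch Intro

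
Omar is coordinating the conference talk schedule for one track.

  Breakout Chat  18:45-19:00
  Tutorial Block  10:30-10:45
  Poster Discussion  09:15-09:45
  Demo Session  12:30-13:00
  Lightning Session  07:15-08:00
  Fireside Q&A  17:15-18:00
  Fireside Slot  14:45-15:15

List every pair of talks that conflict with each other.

Two intervals overlap when each starts before the other ends.
Sorted by start: Lightning Session, Poster Discussion, Tutorial Block, Demo Session, Fireside Slot, Fireside Q&A, Breakout Chat.
Poster Discussion starts after Lightning Session ends — done with Lightning Session.
Tutorial Block starts after Poster Discussion ends — done with Poster Discussion.
Demo Session starts after Tutorial Block ends — done with Tutorial Block.
Fireside Slot starts after Demo Session ends — done with Demo Session.
Fireside Q&A starts after Fireside Slot ends — done with Fireside Slot.
Breakout Chat starts after Fireside Q&A ends.

none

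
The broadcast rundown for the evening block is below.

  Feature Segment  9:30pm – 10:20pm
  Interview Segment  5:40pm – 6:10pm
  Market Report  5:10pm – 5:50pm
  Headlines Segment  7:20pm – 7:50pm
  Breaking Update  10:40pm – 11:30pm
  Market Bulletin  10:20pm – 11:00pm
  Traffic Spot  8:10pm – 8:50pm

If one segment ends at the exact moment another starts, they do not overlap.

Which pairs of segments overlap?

Breaking Update & Market Bulletin, Interview Segment & Market Report

Sorted by start: Market Report, Interview Segment, Headlines Segment, Traffic Spot, Feature Segment, Market Bulletin, Breaking Update.
Interview Segment starts before Market Report ends → Market Report and Interview Segment overlap.
Headlines Segment starts after Market Report ends, so Market Report has no further overlaps.
Headlines Segment starts after Interview Segment ends, so Interview Segment has no further overlaps.
Traffic Spot starts after Headlines Segment ends, so Headlines Segment has no further overlaps.
Feature Segment starts after Traffic Spot ends, so Traffic Spot has no further overlaps.
Market Bulletin starts exactly when Feature Segment ends (back-to-back, no overlap), so Feature Segment has no further overlaps.
Breaking Update starts before Market Bulletin ends → Market Bulletin and Breaking Update overlap.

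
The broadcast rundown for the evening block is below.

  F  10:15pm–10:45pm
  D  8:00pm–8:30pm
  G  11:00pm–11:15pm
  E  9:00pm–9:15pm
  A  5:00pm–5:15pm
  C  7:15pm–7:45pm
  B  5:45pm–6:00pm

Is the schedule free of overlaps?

Sorted by start: A, B, C, D, E, F, G.
B starts after A ends; A is clear from here.
C starts after B ends; B is clear from here.
D starts after C ends; C is clear from here.
E starts after D ends; D is clear from here.
F starts after E ends; E is clear from here.
G starts after F ends.
Every pair is clear; the schedule has no overlaps.

Yes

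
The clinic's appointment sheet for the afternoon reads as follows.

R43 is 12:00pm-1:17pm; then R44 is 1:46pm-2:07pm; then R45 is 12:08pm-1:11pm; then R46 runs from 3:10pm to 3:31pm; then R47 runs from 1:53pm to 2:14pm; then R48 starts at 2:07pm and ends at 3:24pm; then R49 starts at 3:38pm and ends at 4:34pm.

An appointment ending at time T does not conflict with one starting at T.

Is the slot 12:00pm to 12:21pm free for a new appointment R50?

No — it overlaps R43, R45

R43: starts 12:00pm before R50 ends 12:21pm, and ends 1:17pm after R50 starts 12:00pm → overlap.
R45: starts 12:08pm before R50 ends 12:21pm, and ends 1:11pm after R50 starts 12:00pm → overlap.
R44: starts 1:46pm at or after R50 ends 12:21pm → clear.
R47: starts 1:53pm at or after R50 ends 12:21pm → clear.
R48: starts 2:07pm at or after R50 ends 12:21pm → clear.
R46: starts 3:10pm at or after R50 ends 12:21pm → clear.
R49: starts 3:38pm at or after R50 ends 12:21pm → clear.
R50 overlaps R43, R45.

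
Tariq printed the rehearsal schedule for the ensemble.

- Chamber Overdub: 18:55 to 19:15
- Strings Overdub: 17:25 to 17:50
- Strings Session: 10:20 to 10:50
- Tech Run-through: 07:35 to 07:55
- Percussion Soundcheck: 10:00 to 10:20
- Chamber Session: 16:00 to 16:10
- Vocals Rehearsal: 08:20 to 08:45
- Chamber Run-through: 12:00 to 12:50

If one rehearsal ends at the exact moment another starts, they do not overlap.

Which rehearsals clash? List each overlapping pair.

none

Sorted by start: Tech Run-through, Vocals Rehearsal, Percussion Soundcheck, Strings Session, Chamber Run-through, Chamber Session, Strings Overdub, Chamber Overdub.
Vocals Rehearsal starts after Tech Run-through ends — done with Tech Run-through.
Percussion Soundcheck starts after Vocals Rehearsal ends — done with Vocals Rehearsal.
Strings Session starts exactly when Percussion Soundcheck ends (back-to-back, no overlap) — done with Percussion Soundcheck.
Chamber Run-through starts after Strings Session ends — done with Strings Session.
Chamber Session starts after Chamber Run-through ends — done with Chamber Run-through.
Strings Overdub starts after Chamber Session ends — done with Chamber Session.
Chamber Overdub starts after Strings Overdub ends.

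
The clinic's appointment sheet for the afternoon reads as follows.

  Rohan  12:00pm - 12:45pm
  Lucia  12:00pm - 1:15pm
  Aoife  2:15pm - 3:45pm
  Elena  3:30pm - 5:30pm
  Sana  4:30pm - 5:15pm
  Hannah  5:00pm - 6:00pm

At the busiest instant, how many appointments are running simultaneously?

3

Sort all start/end points and keep a running count:
12:00pm start Lucia → 1
12:00pm start Rohan → 2
12:45pm end Rohan → 1
1:15pm end Lucia → 0
2:15pm start Aoife → 1
3:30pm start Elena → 2
3:45pm end Aoife → 1
4:30pm start Sana → 2
5:00pm start Hannah → 3
5:15pm end Sana → 2
5:30pm end Elena → 1
6:00pm end Hannah → 0
Peak is 3, at 5:00pm (Elena, Hannah, Sana).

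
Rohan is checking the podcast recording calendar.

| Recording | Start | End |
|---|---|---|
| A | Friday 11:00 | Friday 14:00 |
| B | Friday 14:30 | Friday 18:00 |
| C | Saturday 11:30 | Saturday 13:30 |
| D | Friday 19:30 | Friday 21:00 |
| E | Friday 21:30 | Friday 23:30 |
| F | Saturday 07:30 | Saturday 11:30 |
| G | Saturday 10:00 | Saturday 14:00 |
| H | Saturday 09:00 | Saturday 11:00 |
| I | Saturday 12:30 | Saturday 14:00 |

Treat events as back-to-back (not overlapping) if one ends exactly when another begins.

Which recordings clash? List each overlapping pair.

Sorted by start: A, B, D, E, F, H, G, C, I.
B starts after A ends, so nothing later overlaps A either.
D starts after B ends, so nothing later overlaps B either.
E starts after D ends, so nothing later overlaps D either.
F starts after E ends, so nothing later overlaps E either.
H starts before F ends → F and H overlap.
G starts before F ends → F and G overlap.
C starts exactly when F ends (back-to-back, no overlap), so nothing later overlaps F either.
G starts before H ends → H and G overlap.
C starts after H ends, so nothing later overlaps H either.
C starts before G ends → G and C overlap.
I starts before G ends → G and I overlap.
I starts before C ends → C and I overlap.

C & G, C & I, F & G, F & H, G & H, G & I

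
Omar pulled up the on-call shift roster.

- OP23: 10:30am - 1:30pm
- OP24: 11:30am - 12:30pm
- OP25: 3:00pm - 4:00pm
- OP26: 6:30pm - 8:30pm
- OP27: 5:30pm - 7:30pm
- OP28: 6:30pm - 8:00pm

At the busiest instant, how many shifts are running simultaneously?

3

Sweep the timeline, counting +1 at each start and −1 at each end (ends before starts at a tie):
10:30am start OP23 → 1
11:30am start OP24 → 2
12:30pm end OP24 → 1
1:30pm end OP23 → 0
3:00pm start OP25 → 1
4:00pm end OP25 → 0
5:30pm start OP27 → 1
6:30pm start OP26 → 2
6:30pm start OP28 → 3
7:30pm end OP27 → 2
8:00pm end OP28 → 1
8:30pm end OP26 → 0
Peak is 3, at 6:30pm (OP26, OP27, OP28).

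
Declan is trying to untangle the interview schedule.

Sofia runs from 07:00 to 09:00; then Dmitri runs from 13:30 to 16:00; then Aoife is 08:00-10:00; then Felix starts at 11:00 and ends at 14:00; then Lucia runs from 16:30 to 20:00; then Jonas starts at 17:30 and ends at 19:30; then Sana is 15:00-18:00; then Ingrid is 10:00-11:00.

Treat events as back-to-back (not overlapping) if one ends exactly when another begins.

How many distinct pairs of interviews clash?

Check each pair: they overlap iff neither finishes before the other starts.
Sorted by start: Sofia, Aoife, Ingrid, Felix, Dmitri, Sana, Lucia, Jonas.
Aoife starts before Sofia ends → Sofia and Aoife overlap.
Ingrid starts after Sofia ends, so Sofia has no further overlaps.
Ingrid starts exactly when Aoife ends (back-to-back, no overlap), so Aoife has no further overlaps.
Felix starts exactly when Ingrid ends (back-to-back, no overlap), so Ingrid has no further overlaps.
Dmitri starts before Felix ends → Felix and Dmitri overlap.
Sana starts after Felix ends, so Felix has no further overlaps.
Sana starts before Dmitri ends → Dmitri and Sana overlap.
Lucia starts after Dmitri ends, so Dmitri has no further overlaps.
Lucia starts before Sana ends → Sana and Lucia overlap.
Jonas starts before Sana ends → Sana and Jonas overlap.
Jonas starts before Lucia ends → Lucia and Jonas overlap.
Overlapping pairs: Aoife & Sofia, Dmitri & Felix, Dmitri & Sana, Jonas & Lucia, Jonas & Sana, Lucia & Sana — 6 in total.

6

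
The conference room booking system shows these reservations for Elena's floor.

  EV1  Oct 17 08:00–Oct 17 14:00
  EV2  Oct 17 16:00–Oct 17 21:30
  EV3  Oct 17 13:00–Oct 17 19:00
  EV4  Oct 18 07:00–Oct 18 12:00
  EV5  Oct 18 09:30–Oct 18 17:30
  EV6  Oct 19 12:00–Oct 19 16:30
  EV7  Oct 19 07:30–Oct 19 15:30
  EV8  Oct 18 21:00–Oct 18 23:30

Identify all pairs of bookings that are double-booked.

Sorted by start: EV1, EV3, EV2, EV4, EV5, EV8, EV7, EV6.
EV3 starts before EV1 ends → EV1 and EV3 overlap.
EV2 starts after EV1 ends, so EV1 has no further overlaps.
EV2 starts before EV3 ends → EV3 and EV2 overlap.
EV4 starts after EV3 ends, so EV3 has no further overlaps.
EV4 starts after EV2 ends, so EV2 has no further overlaps.
EV5 starts before EV4 ends → EV4 and EV5 overlap.
EV8 starts after EV4 ends, so EV4 has no further overlaps.
EV8 starts after EV5 ends, so EV5 has no further overlaps.
EV7 starts after EV8 ends, so EV8 has no further overlaps.
EV6 starts before EV7 ends → EV7 and EV6 overlap.

EV1 & EV3, EV2 & EV3, EV4 & EV5, EV6 & EV7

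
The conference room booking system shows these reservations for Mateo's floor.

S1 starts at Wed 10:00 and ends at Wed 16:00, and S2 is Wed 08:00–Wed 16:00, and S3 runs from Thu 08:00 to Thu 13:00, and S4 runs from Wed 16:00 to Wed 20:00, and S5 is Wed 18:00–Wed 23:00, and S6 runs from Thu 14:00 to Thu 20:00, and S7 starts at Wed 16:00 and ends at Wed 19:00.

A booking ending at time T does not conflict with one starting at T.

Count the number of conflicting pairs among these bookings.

4

Two intervals overlap when each starts before the other ends.
Sorted by start: S2, S1, S4, S7, S5, S3, S6.
S1 starts before S2 ends → S2 and S1 overlap.
S4 starts exactly when S2 ends (back-to-back, no overlap); S2 is clear from here.
S4 starts exactly when S1 ends (back-to-back, no overlap); S1 is clear from here.
S7 starts before S4 ends → S4 and S7 overlap.
S5 starts before S4 ends → S4 and S5 overlap.
S3 starts after S4 ends; S4 is clear from here.
S5 starts before S7 ends → S7 and S5 overlap.
S3 starts after S7 ends; S7 is clear from here.
S3 starts after S5 ends; S5 is clear from here.
S6 starts after S3 ends.
Overlapping pairs: S1 & S2, S4 & S5, S4 & S7, S5 & S7 — 4 in total.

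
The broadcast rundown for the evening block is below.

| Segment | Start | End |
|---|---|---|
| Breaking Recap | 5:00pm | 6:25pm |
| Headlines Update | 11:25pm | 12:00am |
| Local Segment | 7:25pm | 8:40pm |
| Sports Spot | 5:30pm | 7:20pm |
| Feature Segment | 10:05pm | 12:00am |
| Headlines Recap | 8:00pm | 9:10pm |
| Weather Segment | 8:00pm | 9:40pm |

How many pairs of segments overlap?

5

Sorted by start: Breaking Recap, Sports Spot, Local Segment, Headlines Recap, Weather Segment, Feature Segment, Headlines Update.
Sports Spot starts before Breaking Recap ends → Breaking Recap and Sports Spot overlap.
Local Segment starts after Breaking Recap ends; Breaking Recap is clear from here.
Local Segment starts after Sports Spot ends; Sports Spot is clear from here.
Headlines Recap starts before Local Segment ends → Local Segment and Headlines Recap overlap.
Weather Segment starts before Local Segment ends → Local Segment and Weather Segment overlap.
Feature Segment starts after Local Segment ends; Local Segment is clear from here.
Weather Segment starts before Headlines Recap ends → Headlines Recap and Weather Segment overlap.
Feature Segment starts after Headlines Recap ends; Headlines Recap is clear from here.
Feature Segment starts after Weather Segment ends; Weather Segment is clear from here.
Headlines Update starts before Feature Segment ends → Feature Segment and Headlines Update overlap.
Overlapping pairs: Breaking Recap & Sports Spot, Feature Segment & Headlines Update, Headlines Recap & Local Segment, Headlines Recap & Weather Segment, Local Segment & Weather Segment — 5 in total.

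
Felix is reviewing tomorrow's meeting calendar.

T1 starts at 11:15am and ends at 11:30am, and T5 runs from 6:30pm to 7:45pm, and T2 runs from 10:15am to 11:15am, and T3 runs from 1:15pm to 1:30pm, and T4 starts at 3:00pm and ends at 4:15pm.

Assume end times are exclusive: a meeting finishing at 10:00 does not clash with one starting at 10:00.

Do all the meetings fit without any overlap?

Two intervals overlap when each starts before the other ends.
Sorted by start: T2, T1, T3, T4, T5.
T1 starts exactly when T2 ends (back-to-back, no overlap) — done with T2.
T3 starts after T1 ends — done with T1.
T4 starts after T3 ends — done with T3.
T5 starts after T4 ends.
Every pair is clear; the schedule has no overlaps.

Yes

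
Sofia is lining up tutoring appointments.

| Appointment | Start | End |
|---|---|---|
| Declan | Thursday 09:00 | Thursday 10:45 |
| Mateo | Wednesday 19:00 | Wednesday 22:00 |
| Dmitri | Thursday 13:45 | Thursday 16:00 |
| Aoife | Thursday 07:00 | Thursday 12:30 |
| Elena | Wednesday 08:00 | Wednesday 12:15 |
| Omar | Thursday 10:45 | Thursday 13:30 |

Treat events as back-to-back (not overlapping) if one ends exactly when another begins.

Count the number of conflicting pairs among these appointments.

Two intervals overlap when each starts before the other ends.
Sorted by start: Elena, Mateo, Aoife, Declan, Omar, Dmitri.
Mateo starts after Elena ends — done with Elena.
Aoife starts after Mateo ends — done with Mateo.
Declan starts before Aoife ends → Aoife and Declan overlap.
Omar starts before Aoife ends → Aoife and Omar overlap.
Dmitri starts after Aoife ends.
Omar starts exactly when Declan ends (back-to-back, no overlap) — done with Declan.
Dmitri starts after Omar ends.
Overlapping pairs: Aoife & Declan, Aoife & Omar — 2 in total.

2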